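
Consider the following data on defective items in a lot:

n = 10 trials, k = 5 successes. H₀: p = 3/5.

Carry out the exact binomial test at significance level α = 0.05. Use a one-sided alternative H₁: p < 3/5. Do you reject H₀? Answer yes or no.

reject H₀: no

Exact binomial: n=10, k=5, p₀=3/5=0.6000
P(X≤5) from Σ C(n,i)·p₀^i·(1−p₀)^(n−i)
p-value (one-sided, H₁ less) = 0.36690
At α=0.05: p ≥ α → fail to reject H₀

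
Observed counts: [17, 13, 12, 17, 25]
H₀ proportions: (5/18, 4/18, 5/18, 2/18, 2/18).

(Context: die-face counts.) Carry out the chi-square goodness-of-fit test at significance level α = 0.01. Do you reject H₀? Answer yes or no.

n = 84; E_i = n·p_i = [23.33, 18.67, 23.33, 9.33, 9.33]
χ² = (17−23.33)²/23.33 + (13−18.67)²/18.67 + (12−23.33)²/23.33 + (17−9.33)²/9.33 + (25−9.33)²/9.33 = 41.5393
df = 4
p-value (upper-tail) = 0.00000
At α=0.01: p < α → reject H₀

reject H₀: yes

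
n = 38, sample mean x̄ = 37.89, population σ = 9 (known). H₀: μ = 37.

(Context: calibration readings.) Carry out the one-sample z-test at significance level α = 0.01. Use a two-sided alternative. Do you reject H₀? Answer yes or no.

reject H₀: no

SE = σ/√n = 9/√38 = 1.4600
z = (x̄−μ₀)/SE = (37.89−37)/1.4600 = 0.6096
p-value (two-sided) = 0.54213
At α=0.01: p ≥ α → fail to reject H₀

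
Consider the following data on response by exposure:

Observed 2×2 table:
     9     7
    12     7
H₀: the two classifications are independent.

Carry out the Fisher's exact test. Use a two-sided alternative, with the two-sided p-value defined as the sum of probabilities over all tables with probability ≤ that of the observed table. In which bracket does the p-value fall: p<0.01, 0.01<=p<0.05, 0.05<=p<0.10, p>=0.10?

p-value bracket: p>=0.10

Margins: r₁=16, r₂=19, c₁=21, c₂=14, n=35
p_obs = C(16,9)·C(19,12)/C(35,21); sum pmf over tables with pmf ≤ p_obs
p-value (two-sided) = 0.73911
→ bracket: p>=0.10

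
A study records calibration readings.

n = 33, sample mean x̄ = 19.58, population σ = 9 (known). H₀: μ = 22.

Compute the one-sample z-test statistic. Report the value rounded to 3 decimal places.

test statistic = -1.545

SE = σ/√n = 9/√33 = 1.5667
z = (x̄−μ₀)/SE = (19.58−22)/1.5667 = -1.5446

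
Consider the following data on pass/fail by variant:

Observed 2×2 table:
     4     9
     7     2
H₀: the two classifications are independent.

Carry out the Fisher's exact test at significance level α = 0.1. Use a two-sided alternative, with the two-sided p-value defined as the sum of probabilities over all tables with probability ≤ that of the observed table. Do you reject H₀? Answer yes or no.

Margins: r₁=13, r₂=9, c₁=11, c₂=11, n=22
p_obs = C(13,4)·C(9,7)/C(22,11); sum pmf over tables with pmf ≤ p_obs
p-value (two-sided) = 0.08050
At α=0.1: p < α → reject H₀

reject H₀: yes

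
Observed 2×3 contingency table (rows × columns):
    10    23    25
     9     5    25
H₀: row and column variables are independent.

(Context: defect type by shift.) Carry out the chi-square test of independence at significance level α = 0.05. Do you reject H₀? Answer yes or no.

Row totals [58, 39], col totals [19, 28, 50], n=97
χ² = (10−11.36)²/11.36 + (23−16.74)²/16.74 + (25−29.90)²/29.90 + (9−7.64)²/7.64 + (5−11.26)²/11.26 + (25−20.10)²/20.10 = 8.2177
df = 2
p-value (upper-tail) = 0.01643
At α=0.05: p < α → reject H₀

reject H₀: yes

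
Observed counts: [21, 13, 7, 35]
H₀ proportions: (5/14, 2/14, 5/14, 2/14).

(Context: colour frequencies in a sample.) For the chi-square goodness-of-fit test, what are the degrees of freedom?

degrees of freedom = 3

df = k − 1 = 4 − 1 = 3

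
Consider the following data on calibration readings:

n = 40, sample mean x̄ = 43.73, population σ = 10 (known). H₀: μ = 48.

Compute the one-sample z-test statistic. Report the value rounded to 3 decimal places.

test statistic = -2.701

SE = σ/√n = 10/√40 = 1.5811
z = (x̄−μ₀)/SE = (43.73−48)/1.5811 = -2.7006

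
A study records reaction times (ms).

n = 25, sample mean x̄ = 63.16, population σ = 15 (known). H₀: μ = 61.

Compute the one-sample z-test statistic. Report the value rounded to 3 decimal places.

SE = σ/√n = 15/√25 = 3.0000
z = (x̄−μ₀)/SE = (63.16−61)/3.0000 = 0.7200

test statistic = 0.720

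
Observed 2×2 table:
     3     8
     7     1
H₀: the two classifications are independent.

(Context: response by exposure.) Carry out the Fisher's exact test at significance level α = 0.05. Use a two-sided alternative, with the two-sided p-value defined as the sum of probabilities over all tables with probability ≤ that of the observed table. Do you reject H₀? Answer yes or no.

Margins: r₁=11, r₂=8, c₁=10, c₂=9, n=19
p_obs = C(11,3)·C(8,7)/C(19,10); sum pmf over tables with pmf ≤ p_obs
p-value (two-sided) = 0.01977
At α=0.05: p < α → reject H₀

reject H₀: yes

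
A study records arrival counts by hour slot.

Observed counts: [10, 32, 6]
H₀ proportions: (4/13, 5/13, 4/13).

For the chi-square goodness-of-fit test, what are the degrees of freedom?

df = k − 1 = 3 − 1 = 2

degrees of freedom = 2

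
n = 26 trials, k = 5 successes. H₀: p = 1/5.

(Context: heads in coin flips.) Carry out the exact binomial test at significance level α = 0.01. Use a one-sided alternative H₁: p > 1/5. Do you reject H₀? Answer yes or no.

Exact binomial: n=26, k=5, p₀=1/5=0.2000
P(X≥5) from Σ C(n,i)·p₀^i·(1−p₀)^(n−i)
p-value (one-sided, H₁ greater) = 0.61666
At α=0.01: p ≥ α → fail to reject H₀

reject H₀: no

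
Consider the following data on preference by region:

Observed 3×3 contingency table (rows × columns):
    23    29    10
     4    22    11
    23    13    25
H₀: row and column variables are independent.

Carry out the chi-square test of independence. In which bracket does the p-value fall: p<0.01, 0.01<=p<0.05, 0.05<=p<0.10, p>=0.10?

Row totals [62, 37, 61], col totals [50, 64, 46], n=160
χ² = (23−19.38)²/19.38 + (29−24.80)²/24.80 + (10−17.82)²/17.82 + (4−11.56)²/11.56 + (22−14.80)²/14.80 + (11−10.64)²/10.64 + (23−19.06)²/19.06 + (13−24.40)²/24.40 + (25−17.54)²/17.54 = 22.6009
df = 4
p-value (upper-tail) = 0.00015
→ bracket: p<0.01

p-value bracket: p<0.01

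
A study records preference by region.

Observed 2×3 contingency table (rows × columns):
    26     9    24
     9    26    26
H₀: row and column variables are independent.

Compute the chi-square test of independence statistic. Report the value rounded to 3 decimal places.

Row totals [59, 61], col totals [35, 35, 50], n=120
χ² = (26−17.21)²/17.21 + (9−17.21)²/17.21 + (24−24.58)²/24.58 + (9−17.79)²/17.79 + (26−17.79)²/17.79 + (26−25.42)²/25.42 = 16.5656
df = 2

test statistic = 16.566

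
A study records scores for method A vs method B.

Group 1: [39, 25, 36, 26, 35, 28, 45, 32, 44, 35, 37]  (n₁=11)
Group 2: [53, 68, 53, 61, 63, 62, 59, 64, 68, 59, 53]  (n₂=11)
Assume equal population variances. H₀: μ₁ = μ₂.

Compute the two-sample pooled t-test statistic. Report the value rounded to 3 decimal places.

test statistic = -9.807

x̄₁=34.727, s₁=6.635, n₁=11
x̄₂=60.273, s₂=5.533, n₂=11
s_p² = [10·6.635² + 10·5.533²]/20 = 37.3182
SE = √(s_p²·(1/11+1/11)) = 2.6048
t = (34.727−60.273)/2.6048 = -9.8070
df = 20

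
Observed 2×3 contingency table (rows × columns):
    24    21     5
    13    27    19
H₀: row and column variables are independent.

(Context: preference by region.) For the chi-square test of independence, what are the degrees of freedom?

degrees of freedom = 2

df = (r−1)(c−1) = (2−1)·(3−1) = 2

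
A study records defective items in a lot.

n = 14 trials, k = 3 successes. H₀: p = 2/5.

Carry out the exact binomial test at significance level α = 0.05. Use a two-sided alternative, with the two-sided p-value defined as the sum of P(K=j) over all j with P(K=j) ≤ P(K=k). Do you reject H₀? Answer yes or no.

Exact binomial: n=14, k=3, p₀=2/5=0.4000
P(X=j) = C(n,j)·p₀^j·(1−p₀)^(n−j); p = Σ P(X=j) over j with P(X=j) ≤ P(X=3)
p-value (two-sided) = 0.18263
At α=0.05: p ≥ α → fail to reject H₀

reject H₀: no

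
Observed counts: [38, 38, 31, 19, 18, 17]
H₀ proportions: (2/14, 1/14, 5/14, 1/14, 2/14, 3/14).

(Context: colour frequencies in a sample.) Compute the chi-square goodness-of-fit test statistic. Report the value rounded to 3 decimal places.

test statistic = 97.916

n = 161; E_i = n·p_i = [23.00, 11.50, 57.50, 11.50, 23.00, 34.50]
χ² = (38−23.00)²/23.00 + (38−11.50)²/11.50 + (31−57.50)²/57.50 + (19−11.50)²/11.50 + (18−23.00)²/23.00 + (17−34.50)²/34.50 = 97.9159
df = 5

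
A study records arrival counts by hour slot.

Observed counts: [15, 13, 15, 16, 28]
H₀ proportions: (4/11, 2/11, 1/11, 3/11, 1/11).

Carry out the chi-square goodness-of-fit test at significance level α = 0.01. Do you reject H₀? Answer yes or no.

n = 87; E_i = n·p_i = [31.64, 15.82, 7.91, 23.73, 7.91]
χ² = (15−31.64)²/31.64 + (13−15.82)²/15.82 + (15−7.91)²/7.91 + (16−23.73)²/23.73 + (28−7.91)²/7.91 = 69.1600
df = 4
p-value (upper-tail) = 0.00000
At α=0.01: p < α → reject H₀

reject H₀: yes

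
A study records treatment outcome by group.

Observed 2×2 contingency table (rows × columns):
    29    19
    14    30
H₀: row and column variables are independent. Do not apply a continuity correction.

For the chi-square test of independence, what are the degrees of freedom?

df = (r−1)(c−1) = (2−1)·(2−1) = 1

degrees of freedom = 1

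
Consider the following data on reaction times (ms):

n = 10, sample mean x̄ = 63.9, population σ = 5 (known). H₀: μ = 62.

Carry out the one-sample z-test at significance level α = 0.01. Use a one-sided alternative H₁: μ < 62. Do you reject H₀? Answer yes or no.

reject H₀: no

SE = σ/√n = 5/√10 = 1.5811
z = (x̄−μ₀)/SE = (63.9−62)/1.5811 = 1.2017
p-value (one-sided, H₁ less) = 0.88525
At α=0.01: p ≥ α → fail to reject H₀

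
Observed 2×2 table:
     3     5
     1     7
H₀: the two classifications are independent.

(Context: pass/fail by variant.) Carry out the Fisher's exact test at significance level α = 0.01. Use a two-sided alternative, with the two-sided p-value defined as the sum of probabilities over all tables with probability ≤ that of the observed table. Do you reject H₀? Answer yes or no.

Margins: r₁=8, r₂=8, c₁=4, c₂=12, n=16
p_obs = C(8,3)·C(8,1)/C(16,4); sum pmf over tables with pmf ≤ p_obs
p-value (two-sided) = 0.56923
At α=0.01: p ≥ α → fail to reject H₀

reject H₀: no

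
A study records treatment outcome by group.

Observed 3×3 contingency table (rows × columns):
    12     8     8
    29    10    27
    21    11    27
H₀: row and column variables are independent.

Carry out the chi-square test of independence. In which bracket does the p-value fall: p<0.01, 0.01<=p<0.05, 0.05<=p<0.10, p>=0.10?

Row totals [28, 66, 59], col totals [62, 29, 62], n=153
χ² = (12−11.35)²/11.35 + (8−5.31)²/5.31 + (8−11.35)²/11.35 + (29−26.75)²/26.75 + (10−12.51)²/12.51 + (27−26.75)²/26.75 + (21−23.91)²/23.91 + (11−11.18)²/11.18 + (27−23.91)²/23.91 = 3.8436
df = 4
p-value (upper-tail) = 0.42759
→ bracket: p>=0.10

p-value bracket: p>=0.10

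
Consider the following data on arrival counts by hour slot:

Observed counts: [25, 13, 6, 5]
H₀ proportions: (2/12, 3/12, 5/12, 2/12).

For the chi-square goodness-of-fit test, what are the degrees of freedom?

degrees of freedom = 3

df = k − 1 = 4 − 1 = 3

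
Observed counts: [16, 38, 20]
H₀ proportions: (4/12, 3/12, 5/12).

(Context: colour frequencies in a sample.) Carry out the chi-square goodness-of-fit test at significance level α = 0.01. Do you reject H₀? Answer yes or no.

reject H₀: yes

n = 74; E_i = n·p_i = [24.67, 18.50, 30.83]
χ² = (16−24.67)²/24.67 + (38−18.50)²/18.50 + (20−30.83)²/30.83 = 27.4054
df = 2
p-value (upper-tail) = 0.00000
At α=0.01: p < α → reject H₀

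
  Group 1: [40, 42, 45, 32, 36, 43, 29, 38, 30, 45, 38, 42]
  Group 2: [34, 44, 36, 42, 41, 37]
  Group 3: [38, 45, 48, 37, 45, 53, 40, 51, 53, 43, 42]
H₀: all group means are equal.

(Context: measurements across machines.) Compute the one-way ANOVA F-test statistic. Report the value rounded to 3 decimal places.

test statistic = 4.995

Group means [38.33, 39.00, 45.00], grand mean 41.000
SSB = Σnᵢ(x̄ᵢ−x̄)² = 285.333; SSW = ΣΣ(x−x̄ᵢ)² = 742.667
MSB = 285.333/2 = 142.6667; MSW = 742.667/26 = 28.5641
F = MSB/MSW = 4.9946
df = (2, 26)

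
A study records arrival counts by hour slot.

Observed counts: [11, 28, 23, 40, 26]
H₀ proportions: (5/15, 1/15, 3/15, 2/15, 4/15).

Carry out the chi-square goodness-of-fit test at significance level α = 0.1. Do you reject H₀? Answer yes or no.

reject H₀: yes

n = 128; E_i = n·p_i = [42.67, 8.53, 25.60, 17.07, 34.13]
χ² = (11−42.67)²/42.67 + (28−8.53)²/8.53 + (23−25.60)²/25.60 + (40−17.07)²/17.07 + (26−34.13)²/34.13 = 100.9297
df = 4
p-value (upper-tail) = 0.00000
At α=0.1: p < α → reject H₀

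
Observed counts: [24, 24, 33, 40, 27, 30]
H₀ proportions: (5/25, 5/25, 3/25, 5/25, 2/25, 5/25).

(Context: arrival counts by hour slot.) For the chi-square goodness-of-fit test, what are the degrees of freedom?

df = k − 1 = 6 − 1 = 5

degrees of freedom = 5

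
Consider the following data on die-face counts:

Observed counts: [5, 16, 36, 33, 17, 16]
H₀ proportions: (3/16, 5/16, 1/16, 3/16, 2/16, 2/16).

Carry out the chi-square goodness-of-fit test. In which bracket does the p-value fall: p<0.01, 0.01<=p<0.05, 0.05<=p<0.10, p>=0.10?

p-value bracket: p<0.01

n = 123; E_i = n·p_i = [23.06, 38.44, 7.69, 23.06, 15.38, 15.38]
χ² = (5−23.06)²/23.06 + (16−38.44)²/38.44 + (36−7.69)²/7.69 + (33−23.06)²/23.06 + (17−15.38)²/15.38 + (16−15.38)²/15.38 = 135.9962
df = 5
p-value (upper-tail) = 0.00000
→ bracket: p<0.01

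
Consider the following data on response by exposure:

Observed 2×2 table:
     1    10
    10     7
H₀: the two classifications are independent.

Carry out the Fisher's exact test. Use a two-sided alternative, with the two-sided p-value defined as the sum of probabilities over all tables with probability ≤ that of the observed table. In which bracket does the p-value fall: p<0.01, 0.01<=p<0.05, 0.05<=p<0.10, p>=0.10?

p-value bracket: 0.01<=p<0.05

Margins: r₁=11, r₂=17, c₁=11, c₂=17, n=28
p_obs = C(11,1)·C(17,10)/C(28,11); sum pmf over tables with pmf ≤ p_obs
p-value (two-sided) = 0.01612
→ bracket: 0.01<=p<0.05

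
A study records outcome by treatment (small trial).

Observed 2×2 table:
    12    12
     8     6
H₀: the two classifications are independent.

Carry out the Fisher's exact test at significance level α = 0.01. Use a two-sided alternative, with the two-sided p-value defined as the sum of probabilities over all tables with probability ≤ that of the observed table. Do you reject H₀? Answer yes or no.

reject H₀: no

Margins: r₁=24, r₂=14, c₁=20, c₂=18, n=38
p_obs = C(24,12)·C(14,8)/C(38,20); sum pmf over tables with pmf ≤ p_obs
p-value (two-sided) = 0.74487
At α=0.01: p ≥ α → fail to reject H₀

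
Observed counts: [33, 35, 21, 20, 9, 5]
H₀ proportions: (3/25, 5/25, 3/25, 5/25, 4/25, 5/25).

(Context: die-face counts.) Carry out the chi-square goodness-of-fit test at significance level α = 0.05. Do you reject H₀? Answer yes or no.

reject H₀: yes

n = 123; E_i = n·p_i = [14.76, 24.60, 14.76, 24.60, 19.68, 24.60]
χ² = (33−14.76)²/14.76 + (35−24.60)²/24.60 + (21−14.76)²/14.76 + (20−24.60)²/24.60 + (9−19.68)²/19.68 + (5−24.60)²/24.60 = 51.8476
df = 5
p-value (upper-tail) = 0.00000
At α=0.05: p < α → reject H₀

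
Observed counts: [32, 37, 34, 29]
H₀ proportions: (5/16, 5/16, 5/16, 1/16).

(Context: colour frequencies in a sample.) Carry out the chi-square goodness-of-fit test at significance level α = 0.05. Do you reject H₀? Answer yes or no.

reject H₀: yes

n = 132; E_i = n·p_i = [41.25, 41.25, 41.25, 8.25]
χ² = (32−41.25)²/41.25 + (37−41.25)²/41.25 + (34−41.25)²/41.25 + (29−8.25)²/8.25 = 55.9758
df = 3
p-value (upper-tail) = 0.00000
At α=0.05: p < α → reject H₀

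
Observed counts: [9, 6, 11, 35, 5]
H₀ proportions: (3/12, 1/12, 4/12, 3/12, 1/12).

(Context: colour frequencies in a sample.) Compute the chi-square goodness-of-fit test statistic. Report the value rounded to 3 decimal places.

test statistic = 29.742

n = 66; E_i = n·p_i = [16.50, 5.50, 22.00, 16.50, 5.50]
χ² = (9−16.50)²/16.50 + (6−5.50)²/5.50 + (11−22.00)²/22.00 + (35−16.50)²/16.50 + (5−5.50)²/5.50 = 29.7424
df = 4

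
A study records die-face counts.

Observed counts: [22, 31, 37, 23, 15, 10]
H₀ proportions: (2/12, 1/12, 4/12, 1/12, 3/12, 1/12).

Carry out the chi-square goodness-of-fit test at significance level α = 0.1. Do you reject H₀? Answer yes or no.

n = 138; E_i = n·p_i = [23.00, 11.50, 46.00, 11.50, 34.50, 11.50]
χ² = (22−23.00)²/23.00 + (31−11.50)²/11.50 + (37−46.00)²/46.00 + (23−11.50)²/11.50 + (15−34.50)²/34.50 + (10−11.50)²/11.50 = 57.5870
df = 5
p-value (upper-tail) = 0.00000
At α=0.1: p < α → reject H₀

reject H₀: yes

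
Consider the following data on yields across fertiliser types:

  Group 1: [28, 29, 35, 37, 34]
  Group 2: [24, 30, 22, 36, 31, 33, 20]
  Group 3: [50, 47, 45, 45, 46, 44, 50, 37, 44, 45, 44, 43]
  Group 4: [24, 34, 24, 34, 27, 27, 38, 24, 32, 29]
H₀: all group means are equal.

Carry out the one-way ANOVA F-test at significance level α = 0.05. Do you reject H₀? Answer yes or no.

Group means [32.60, 28.00, 45.00, 29.30], grand mean 35.059
SSB = Σnᵢ(x̄ᵢ−x̄)² = 1896.582; SSW = ΣΣ(x−x̄ᵢ)² = 627.300
MSB = 1896.582/3 = 632.1941; MSW = 627.300/30 = 20.9100
F = MSB/MSW = 30.2341
df = (3, 30)
p-value (upper-tail) = 0.00000
At α=0.05: p < α → reject H₀

reject H₀: yes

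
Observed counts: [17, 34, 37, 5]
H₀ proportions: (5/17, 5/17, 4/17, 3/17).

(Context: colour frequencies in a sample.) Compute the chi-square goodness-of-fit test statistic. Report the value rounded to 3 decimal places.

n = 93; E_i = n·p_i = [27.35, 27.35, 21.88, 16.41]
χ² = (17−27.35)²/27.35 + (34−27.35)²/27.35 + (37−21.88)²/21.88 + (5−16.41)²/16.41 = 23.9131
df = 3

test statistic = 23.913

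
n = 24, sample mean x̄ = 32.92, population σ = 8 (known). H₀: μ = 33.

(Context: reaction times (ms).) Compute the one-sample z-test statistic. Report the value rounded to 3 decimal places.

test statistic = -0.049

SE = σ/√n = 8/√24 = 1.6330
z = (x̄−μ₀)/SE = (32.92−33)/1.6330 = -0.0490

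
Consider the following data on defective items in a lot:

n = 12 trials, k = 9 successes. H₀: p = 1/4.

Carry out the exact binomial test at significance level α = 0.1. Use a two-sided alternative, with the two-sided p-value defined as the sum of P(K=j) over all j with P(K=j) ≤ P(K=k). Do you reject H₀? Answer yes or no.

Exact binomial: n=12, k=9, p₀=1/4=0.2500
P(X=j) = C(n,j)·p₀^j·(1−p₀)^(n−j); p = Σ P(X=j) over j with P(X=j) ≤ P(X=9)
p-value (two-sided) = 0.00039
At α=0.1: p < α → reject H₀

reject H₀: yes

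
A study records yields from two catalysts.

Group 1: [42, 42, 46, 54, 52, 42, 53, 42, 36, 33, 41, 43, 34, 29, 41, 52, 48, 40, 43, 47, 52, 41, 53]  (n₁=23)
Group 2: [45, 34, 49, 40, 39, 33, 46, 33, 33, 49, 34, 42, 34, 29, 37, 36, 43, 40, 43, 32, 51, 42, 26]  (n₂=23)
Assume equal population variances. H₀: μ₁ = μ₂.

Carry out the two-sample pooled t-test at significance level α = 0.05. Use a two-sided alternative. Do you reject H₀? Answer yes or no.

reject H₀: yes

x̄₁=43.739, s₁=6.916, n₁=23
x̄₂=38.696, s₂=6.718, n₂=23
s_p² = [22·6.916² + 22·6.718²]/44 = 46.4842
SE = √(s_p²·(1/23+1/23)) = 2.0105
t = (43.739−38.696)/2.0105 = 2.5086
df = 44
p-value (two-sided) = 0.01588
At α=0.05: p < α → reject H₀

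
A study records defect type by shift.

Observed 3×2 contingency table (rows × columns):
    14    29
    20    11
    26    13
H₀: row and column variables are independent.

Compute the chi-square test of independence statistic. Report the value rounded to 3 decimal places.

Row totals [43, 31, 39], col totals [60, 53], n=113
χ² = (14−22.83)²/22.83 + (29−20.17)²/20.17 + (20−16.46)²/16.46 + (11−14.54)²/14.54 + (26−20.71)²/20.71 + (13−18.29)²/18.29 = 11.7904
df = 2

test statistic = 11.790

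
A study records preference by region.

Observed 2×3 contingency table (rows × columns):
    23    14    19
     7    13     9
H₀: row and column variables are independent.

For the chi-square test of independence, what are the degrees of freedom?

degrees of freedom = 2

df = (r−1)(c−1) = (2−1)·(3−1) = 2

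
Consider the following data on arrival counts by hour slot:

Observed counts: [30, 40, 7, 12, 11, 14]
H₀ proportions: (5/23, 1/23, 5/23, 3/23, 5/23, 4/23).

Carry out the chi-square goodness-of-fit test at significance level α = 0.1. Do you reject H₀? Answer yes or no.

reject H₀: yes

n = 114; E_i = n·p_i = [24.78, 4.96, 24.78, 14.87, 24.78, 19.83]
χ² = (30−24.78)²/24.78 + (40−4.96)²/4.96 + (7−24.78)²/24.78 + (12−14.87)²/14.87 + (11−24.78)²/24.78 + (14−19.83)²/19.83 = 271.5526
df = 5
p-value (upper-tail) = 0.00000
At α=0.1: p < α → reject H₀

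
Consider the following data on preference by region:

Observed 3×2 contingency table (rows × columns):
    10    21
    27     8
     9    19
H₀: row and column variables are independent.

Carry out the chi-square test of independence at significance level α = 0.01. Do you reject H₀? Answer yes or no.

reject H₀: yes

Row totals [31, 35, 28], col totals [46, 48], n=94
χ² = (10−15.17)²/15.17 + (21−15.83)²/15.83 + (27−17.13)²/17.13 + (8−17.87)²/17.87 + (9−13.70)²/13.70 + (19−14.30)²/14.30 = 17.7544
df = 2
p-value (upper-tail) = 0.00014
At α=0.01: p < α → reject H₀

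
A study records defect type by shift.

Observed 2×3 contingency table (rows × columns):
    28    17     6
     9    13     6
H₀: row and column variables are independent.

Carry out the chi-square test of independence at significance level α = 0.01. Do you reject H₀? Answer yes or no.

Row totals [51, 28], col totals [37, 30, 12], n=79
χ² = (28−23.89)²/23.89 + (17−19.37)²/19.37 + (6−7.75)²/7.75 + (9−13.11)²/13.11 + (13−10.63)²/10.63 + (6−4.25)²/4.25 = 3.9267
df = 2
p-value (upper-tail) = 0.14039
At α=0.01: p ≥ α → fail to reject H₀

reject H₀: no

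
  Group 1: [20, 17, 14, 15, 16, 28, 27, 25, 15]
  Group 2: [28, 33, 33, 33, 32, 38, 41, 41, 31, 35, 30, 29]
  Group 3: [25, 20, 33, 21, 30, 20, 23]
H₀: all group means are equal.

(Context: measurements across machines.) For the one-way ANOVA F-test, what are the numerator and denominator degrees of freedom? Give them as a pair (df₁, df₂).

k = 3 groups, N = 28 total
df = (k−1, N−k) = (3−1, 28−3) = (2, 25)

degrees of freedom = [2, 25]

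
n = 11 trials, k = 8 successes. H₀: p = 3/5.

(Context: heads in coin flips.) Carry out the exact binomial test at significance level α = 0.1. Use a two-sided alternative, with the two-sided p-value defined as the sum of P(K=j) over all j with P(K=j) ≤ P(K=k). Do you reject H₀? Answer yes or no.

reject H₀: no

Exact binomial: n=11, k=8, p₀=3/5=0.6000
P(X=j) = C(n,j)·p₀^j·(1−p₀)^(n−j); p = Σ P(X=j) over j with P(X=j) ≤ P(X=8)
p-value (two-sided) = 0.54279
At α=0.1: p ≥ α → fail to reject H₀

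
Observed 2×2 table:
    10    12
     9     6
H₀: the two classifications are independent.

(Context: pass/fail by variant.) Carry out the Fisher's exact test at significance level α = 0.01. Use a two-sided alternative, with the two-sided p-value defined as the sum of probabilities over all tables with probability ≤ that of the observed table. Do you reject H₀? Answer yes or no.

reject H₀: no

Margins: r₁=22, r₂=15, c₁=19, c₂=18, n=37
p_obs = C(22,10)·C(15,9)/C(37,19); sum pmf over tables with pmf ≤ p_obs
p-value (two-sided) = 0.50768
At α=0.01: p ≥ α → fail to reject H₀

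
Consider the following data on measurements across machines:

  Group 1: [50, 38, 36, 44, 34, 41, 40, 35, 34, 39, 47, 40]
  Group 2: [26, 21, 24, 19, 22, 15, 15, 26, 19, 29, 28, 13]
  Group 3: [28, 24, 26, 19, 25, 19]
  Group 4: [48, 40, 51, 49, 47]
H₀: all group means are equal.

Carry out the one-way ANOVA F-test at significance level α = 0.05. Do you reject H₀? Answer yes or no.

Group means [39.83, 21.42, 23.50, 47.00], grand mean 31.743
SSB = Σnᵢ(x̄ᵢ−x̄)² = 3636.602; SSW = ΣΣ(x−x̄ᵢ)² = 738.083
MSB = 3636.602/3 = 1212.2008; MSW = 738.083/31 = 23.8091
F = MSB/MSW = 50.9133
df = (3, 31)
p-value (upper-tail) = 0.00000
At α=0.05: p < α → reject H₀

reject H₀: yes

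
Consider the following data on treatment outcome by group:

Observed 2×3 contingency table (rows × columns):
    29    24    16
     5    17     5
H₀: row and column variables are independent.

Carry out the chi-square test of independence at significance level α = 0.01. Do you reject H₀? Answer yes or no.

reject H₀: no

Row totals [69, 27], col totals [34, 41, 21], n=96
χ² = (29−24.44)²/24.44 + (24−29.47)²/29.47 + (16−15.09)²/15.09 + (5−9.56)²/9.56 + (17−11.53)²/11.53 + (5−5.91)²/5.91 = 6.8306
df = 2
p-value (upper-tail) = 0.03287
At α=0.01: p ≥ α → fail to reject H₀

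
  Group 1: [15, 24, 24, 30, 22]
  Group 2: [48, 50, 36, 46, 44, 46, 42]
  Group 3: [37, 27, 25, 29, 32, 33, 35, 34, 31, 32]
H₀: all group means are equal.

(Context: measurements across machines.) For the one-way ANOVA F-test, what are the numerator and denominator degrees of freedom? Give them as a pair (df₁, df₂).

degrees of freedom = [2, 19]

k = 3 groups, N = 22 total
df = (k−1, N−k) = (3−1, 22−3) = (2, 19)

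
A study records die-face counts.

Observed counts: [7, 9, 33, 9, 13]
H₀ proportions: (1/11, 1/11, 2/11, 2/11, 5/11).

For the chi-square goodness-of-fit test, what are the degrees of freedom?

df = k − 1 = 5 − 1 = 4

degrees of freedom = 4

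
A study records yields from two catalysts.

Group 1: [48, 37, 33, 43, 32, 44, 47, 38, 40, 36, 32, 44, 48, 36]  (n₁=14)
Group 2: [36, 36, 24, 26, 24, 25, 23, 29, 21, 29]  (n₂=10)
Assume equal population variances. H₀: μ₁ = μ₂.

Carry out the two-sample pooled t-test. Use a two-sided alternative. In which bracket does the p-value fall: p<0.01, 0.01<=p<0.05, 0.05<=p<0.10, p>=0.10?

p-value bracket: p<0.01

x̄₁=39.857, s₁=5.816, n₁=14
x̄₂=27.300, s₂=5.208, n₂=10
s_p² = [13·5.816² + 9·5.208²]/22 = 31.0825
SE = √(s_p²·(1/14+1/10)) = 2.3083
t = (39.857−27.300)/2.3083 = 5.4399
df = 22
p-value (two-sided) = 0.00002
→ bracket: p<0.01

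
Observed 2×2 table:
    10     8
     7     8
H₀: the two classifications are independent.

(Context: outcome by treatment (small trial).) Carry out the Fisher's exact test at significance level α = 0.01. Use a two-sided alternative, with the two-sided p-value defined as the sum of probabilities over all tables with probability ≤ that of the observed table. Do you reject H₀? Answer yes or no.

reject H₀: no

Margins: r₁=18, r₂=15, c₁=17, c₂=16, n=33
p_obs = C(18,10)·C(15,7)/C(33,17); sum pmf over tables with pmf ≤ p_obs
p-value (two-sided) = 0.73186
At α=0.01: p ≥ α → fail to reject H₀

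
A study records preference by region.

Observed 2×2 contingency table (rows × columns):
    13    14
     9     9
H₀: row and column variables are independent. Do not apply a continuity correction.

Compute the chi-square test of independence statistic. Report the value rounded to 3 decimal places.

Row totals [27, 18], col totals [22, 23], n=45
χ² = (13−13.20)²/13.20 + (14−13.80)²/13.80 + (9−8.80)²/8.80 + (9−9.20)²/9.20 = 0.0148
df = 1

test statistic = 0.015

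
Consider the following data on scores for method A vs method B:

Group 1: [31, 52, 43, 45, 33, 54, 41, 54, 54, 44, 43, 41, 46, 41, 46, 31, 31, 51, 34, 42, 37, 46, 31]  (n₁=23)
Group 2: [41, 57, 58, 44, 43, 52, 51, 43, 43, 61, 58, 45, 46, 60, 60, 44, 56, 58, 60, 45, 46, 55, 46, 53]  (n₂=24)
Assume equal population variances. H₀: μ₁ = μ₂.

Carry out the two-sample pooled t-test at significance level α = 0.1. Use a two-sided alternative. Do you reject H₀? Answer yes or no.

x̄₁=42.217, s₁=7.781, n₁=23
x̄₂=51.042, s₂=6.944, n₂=24
s_p² = [22·7.781² + 23·6.944²]/45 = 54.2416
SE = √(s_p²·(1/23+1/24)) = 2.1490
t = (42.217−51.042)/2.1490 = -4.1061
df = 45
p-value (two-sided) = 0.00017
At α=0.1: p < α → reject H₀

reject H₀: yes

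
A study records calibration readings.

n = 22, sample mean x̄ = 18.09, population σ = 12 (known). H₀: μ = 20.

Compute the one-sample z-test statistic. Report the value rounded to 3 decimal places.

test statistic = -0.747

SE = σ/√n = 12/√22 = 2.5584
z = (x̄−μ₀)/SE = (18.09−20)/2.5584 = -0.7466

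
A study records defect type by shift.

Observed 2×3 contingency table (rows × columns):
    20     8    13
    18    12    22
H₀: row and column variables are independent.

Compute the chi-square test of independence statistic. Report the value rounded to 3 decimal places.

Row totals [41, 52], col totals [38, 20, 35], n=93
χ² = (20−16.75)²/16.75 + (8−8.82)²/8.82 + (13−15.43)²/15.43 + (18−21.25)²/21.25 + (12−11.18)²/11.18 + (22−19.57)²/19.57 = 1.9457
df = 2

test statistic = 1.946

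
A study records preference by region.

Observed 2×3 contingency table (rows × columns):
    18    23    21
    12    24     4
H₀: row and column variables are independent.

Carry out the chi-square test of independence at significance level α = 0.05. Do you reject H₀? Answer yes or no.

Row totals [62, 40], col totals [30, 47, 25], n=102
χ² = (18−18.24)²/18.24 + (23−28.57)²/28.57 + (21−15.20)²/15.20 + (12−11.76)²/11.76 + (24−18.43)²/18.43 + (4−9.80)²/9.80 = 8.4283
df = 2
p-value (upper-tail) = 0.01479
At α=0.05: p < α → reject H₀

reject H₀: yes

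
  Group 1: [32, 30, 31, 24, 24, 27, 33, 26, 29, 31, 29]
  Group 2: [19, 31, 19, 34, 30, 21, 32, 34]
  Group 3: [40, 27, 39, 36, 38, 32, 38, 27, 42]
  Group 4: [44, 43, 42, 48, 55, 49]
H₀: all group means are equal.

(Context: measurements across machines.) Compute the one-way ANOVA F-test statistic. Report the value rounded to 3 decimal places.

test statistic = 21.307

Group means [28.73, 27.50, 35.44, 46.83], grand mean 33.412
SSB = Σnᵢ(x̄ᵢ−x̄)² = 1638.998; SSW = ΣΣ(x−x̄ᵢ)² = 769.237
MSB = 1638.998/3 = 546.3326; MSW = 769.237/30 = 25.6412
F = MSB/MSW = 21.3068
df = (3, 30)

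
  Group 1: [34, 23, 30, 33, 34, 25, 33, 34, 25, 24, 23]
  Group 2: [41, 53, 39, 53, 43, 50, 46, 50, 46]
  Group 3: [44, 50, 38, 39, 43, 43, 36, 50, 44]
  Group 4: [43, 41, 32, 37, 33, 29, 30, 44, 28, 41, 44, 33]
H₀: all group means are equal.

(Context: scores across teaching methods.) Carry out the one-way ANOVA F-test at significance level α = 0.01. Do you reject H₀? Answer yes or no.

reject H₀: yes

Group means [28.91, 46.78, 43.00, 36.25], grand mean 38.073
SSB = Σnᵢ(x̄ᵢ−x̄)² = 1864.066; SSW = ΣΣ(x−x̄ᵢ)² = 1044.715
MSB = 1864.066/3 = 621.3553; MSW = 1044.715/37 = 28.2355
F = MSB/MSW = 22.0061
df = (3, 37)
p-value (upper-tail) = 0.00000
At α=0.01: p < α → reject H₀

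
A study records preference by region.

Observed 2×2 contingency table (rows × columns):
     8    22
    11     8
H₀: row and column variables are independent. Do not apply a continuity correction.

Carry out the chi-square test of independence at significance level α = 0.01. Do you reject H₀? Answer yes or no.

reject H₀: no

Row totals [30, 19], col totals [19, 30], n=49
χ² = (8−11.63)²/11.63 + (22−18.37)²/18.37 + (11−7.37)²/7.37 + (8−11.63)²/11.63 = 4.7784
df = 1
p-value (upper-tail) = 0.02882
At α=0.01: p ≥ α → fail to reject H₀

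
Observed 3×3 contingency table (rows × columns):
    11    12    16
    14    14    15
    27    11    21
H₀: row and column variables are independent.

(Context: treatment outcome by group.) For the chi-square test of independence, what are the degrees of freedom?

degrees of freedom = 4

df = (r−1)(c−1) = (3−1)·(3−1) = 4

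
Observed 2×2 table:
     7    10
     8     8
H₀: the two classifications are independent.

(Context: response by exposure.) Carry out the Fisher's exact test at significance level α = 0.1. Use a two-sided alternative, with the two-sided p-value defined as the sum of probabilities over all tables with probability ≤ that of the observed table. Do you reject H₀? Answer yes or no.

Margins: r₁=17, r₂=16, c₁=15, c₂=18, n=33
p_obs = C(17,7)·C(16,8)/C(33,15); sum pmf over tables with pmf ≤ p_obs
p-value (two-sided) = 0.73186
At α=0.1: p ≥ α → fail to reject H₀

reject H₀: no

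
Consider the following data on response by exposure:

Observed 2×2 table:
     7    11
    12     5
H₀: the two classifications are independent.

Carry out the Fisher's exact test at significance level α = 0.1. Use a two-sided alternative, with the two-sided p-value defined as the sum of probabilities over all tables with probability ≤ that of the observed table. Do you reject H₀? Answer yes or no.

Margins: r₁=18, r₂=17, c₁=19, c₂=16, n=35
p_obs = C(18,7)·C(17,12)/C(35,19); sum pmf over tables with pmf ≤ p_obs
p-value (two-sided) = 0.09222
At α=0.1: p < α → reject H₀

reject H₀: yes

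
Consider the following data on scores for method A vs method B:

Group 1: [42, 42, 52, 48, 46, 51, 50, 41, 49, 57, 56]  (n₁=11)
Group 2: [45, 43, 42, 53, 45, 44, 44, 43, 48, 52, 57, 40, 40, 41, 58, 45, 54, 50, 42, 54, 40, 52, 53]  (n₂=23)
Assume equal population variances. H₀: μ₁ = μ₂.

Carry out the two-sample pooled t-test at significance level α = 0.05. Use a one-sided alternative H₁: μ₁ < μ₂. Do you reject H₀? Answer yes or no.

reject H₀: no

x̄₁=48.545, s₁=5.447, n₁=11
x̄₂=47.174, s₂=5.820, n₂=23
s_p² = [10·5.447² + 22·5.820²]/32 = 32.5635
SE = √(s_p²·(1/11+1/23)) = 2.0919
t = (48.545−47.174)/2.0919 = 0.6556
df = 32
p-value (one-sided, H₁ less) = 0.74163
At α=0.05: p ≥ α → fail to reject H₀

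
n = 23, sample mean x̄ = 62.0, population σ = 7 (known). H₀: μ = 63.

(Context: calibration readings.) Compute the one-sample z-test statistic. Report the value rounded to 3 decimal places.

test statistic = -0.685

SE = σ/√n = 7/√23 = 1.4596
z = (x̄−μ₀)/SE = (62.0−63)/1.4596 = -0.6851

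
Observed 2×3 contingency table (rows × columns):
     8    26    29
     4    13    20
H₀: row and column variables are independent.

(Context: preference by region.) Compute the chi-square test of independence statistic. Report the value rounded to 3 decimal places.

test statistic = 0.600

Row totals [63, 37], col totals [12, 39, 49], n=100
χ² = (8−7.56)²/7.56 + (26−24.57)²/24.57 + (29−30.87)²/30.87 + (4−4.44)²/4.44 + (13−14.43)²/14.43 + (20−18.13)²/18.13 = 0.6003
df = 2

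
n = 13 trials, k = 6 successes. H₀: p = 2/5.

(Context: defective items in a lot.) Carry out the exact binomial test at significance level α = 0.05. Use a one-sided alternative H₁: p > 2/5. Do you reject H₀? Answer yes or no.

Exact binomial: n=13, k=6, p₀=2/5=0.4000
P(X≥6) from Σ C(n,i)·p₀^i·(1−p₀)^(n−i)
p-value (one-sided, H₁ greater) = 0.42560
At α=0.05: p ≥ α → fail to reject H₀

reject H₀: no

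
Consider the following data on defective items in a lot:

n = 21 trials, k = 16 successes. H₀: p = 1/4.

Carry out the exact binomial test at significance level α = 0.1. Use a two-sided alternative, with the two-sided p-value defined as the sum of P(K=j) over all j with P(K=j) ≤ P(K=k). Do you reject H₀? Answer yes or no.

reject H₀: yes

Exact binomial: n=21, k=16, p₀=1/4=0.2500
P(X=j) = C(n,j)·p₀^j·(1−p₀)^(n−j); p = Σ P(X=j) over j with P(X=j) ≤ P(X=16)
p-value (two-sided) = 0.00000
At α=0.1: p < α → reject H₀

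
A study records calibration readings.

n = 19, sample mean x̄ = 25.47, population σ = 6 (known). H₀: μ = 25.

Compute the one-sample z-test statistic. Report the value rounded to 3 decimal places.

SE = σ/√n = 6/√19 = 1.3765
z = (x̄−μ₀)/SE = (25.47−25)/1.3765 = 0.3414

test statistic = 0.341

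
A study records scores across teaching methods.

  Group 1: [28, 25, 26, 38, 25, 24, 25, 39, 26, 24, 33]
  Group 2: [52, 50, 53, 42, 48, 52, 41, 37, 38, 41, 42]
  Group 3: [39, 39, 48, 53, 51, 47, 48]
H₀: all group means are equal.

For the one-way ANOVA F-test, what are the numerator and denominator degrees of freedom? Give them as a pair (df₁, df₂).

k = 3 groups, N = 29 total
df = (k−1, N−k) = (3−1, 29−3) = (2, 26)

degrees of freedom = [2, 26]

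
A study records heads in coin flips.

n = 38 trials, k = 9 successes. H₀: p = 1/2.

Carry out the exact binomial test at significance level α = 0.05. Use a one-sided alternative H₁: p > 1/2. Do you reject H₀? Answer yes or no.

reject H₀: no

Exact binomial: n=38, k=9, p₀=1/2=0.5000
P(X≥9) from Σ C(n,i)·p₀^i·(1−p₀)^(n−i)
p-value (one-sided, H₁ greater) = 0.99976
At α=0.05: p ≥ α → fail to reject H₀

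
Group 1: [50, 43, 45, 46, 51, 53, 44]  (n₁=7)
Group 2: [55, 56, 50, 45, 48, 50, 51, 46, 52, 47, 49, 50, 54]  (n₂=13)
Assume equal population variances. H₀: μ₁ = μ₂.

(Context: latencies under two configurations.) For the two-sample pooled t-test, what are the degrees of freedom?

df = n₁ + n₂ − 2 = 7 + 13 − 2 = 18

degrees of freedom = 18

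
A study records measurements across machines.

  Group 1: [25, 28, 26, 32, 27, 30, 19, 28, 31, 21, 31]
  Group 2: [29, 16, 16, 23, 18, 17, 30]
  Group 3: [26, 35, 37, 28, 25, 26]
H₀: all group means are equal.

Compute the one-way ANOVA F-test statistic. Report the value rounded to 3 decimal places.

test statistic = 4.799

Group means [27.09, 21.29, 29.50], grand mean 26.000
SSB = Σnᵢ(x̄ᵢ−x̄)² = 242.162; SSW = ΣΣ(x−x̄ᵢ)² = 529.838
MSB = 242.162/2 = 121.0812; MSW = 529.838/21 = 25.2304
F = MSB/MSW = 4.7990
df = (2, 21)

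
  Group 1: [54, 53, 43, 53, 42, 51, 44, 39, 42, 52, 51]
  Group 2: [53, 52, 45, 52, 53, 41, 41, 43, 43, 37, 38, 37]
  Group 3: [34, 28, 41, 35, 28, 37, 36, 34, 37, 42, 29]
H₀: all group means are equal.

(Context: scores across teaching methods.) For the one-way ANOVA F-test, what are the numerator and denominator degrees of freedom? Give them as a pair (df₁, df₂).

k = 3 groups, N = 34 total
df = (k−1, N−k) = (3−1, 34−3) = (2, 31)

degrees of freedom = [2, 31]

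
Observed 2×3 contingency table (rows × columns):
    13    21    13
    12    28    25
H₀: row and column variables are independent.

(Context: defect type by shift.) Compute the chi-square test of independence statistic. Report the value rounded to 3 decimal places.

Row totals [47, 65], col totals [25, 49, 38], n=112
χ² = (13−10.49)²/10.49 + (21−20.56)²/20.56 + (13−15.95)²/15.95 + (12−14.51)²/14.51 + (28−28.44)²/28.44 + (25−22.05)²/22.05 = 1.9880
df = 2

test statistic = 1.988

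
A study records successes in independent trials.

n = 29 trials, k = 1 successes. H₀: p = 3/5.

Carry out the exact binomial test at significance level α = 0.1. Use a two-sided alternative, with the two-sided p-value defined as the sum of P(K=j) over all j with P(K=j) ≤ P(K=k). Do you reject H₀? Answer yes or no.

reject H₀: yes

Exact binomial: n=29, k=1, p₀=3/5=0.6000
P(X=j) = C(n,j)·p₀^j·(1−p₀)^(n−j); p = Σ P(X=j) over j with P(X=j) ≤ P(X=1)
p-value (two-sided) = 0.00000
At α=0.1: p < α → reject H₀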